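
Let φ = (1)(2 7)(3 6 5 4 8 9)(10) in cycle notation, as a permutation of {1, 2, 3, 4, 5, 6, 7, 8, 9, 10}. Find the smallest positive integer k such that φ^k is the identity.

The cycle type of φ is (6, 2, 1, 1).
The order of φ is the least common multiple of its cycle lengths: lcm(6, 2) = 6.

6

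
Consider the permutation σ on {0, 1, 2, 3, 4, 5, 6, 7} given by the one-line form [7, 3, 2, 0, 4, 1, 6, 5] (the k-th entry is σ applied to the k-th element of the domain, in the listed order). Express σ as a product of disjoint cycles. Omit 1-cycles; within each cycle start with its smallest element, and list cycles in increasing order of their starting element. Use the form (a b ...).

Start at 0 and follow images: 0 → 7 → 5 → 1 → 3 → 0, giving the cycle (0 7 5 1 3).
Continuing from each remaining unvisited element yields (0 7 5 1 3).

(0 7 5 1 3)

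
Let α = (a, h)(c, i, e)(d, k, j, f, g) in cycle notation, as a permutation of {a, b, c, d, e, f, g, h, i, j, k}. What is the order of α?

The disjoint cycles have lengths 5, 3, 2, 1.
The order is lcm(5, 3, 2) = 30.

30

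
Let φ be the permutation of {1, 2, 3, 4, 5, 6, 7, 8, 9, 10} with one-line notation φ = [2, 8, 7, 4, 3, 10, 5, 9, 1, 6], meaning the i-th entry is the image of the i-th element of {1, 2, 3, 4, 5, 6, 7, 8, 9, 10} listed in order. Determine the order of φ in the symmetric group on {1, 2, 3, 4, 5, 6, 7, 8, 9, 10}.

12

Decomposing into disjoint cycles gives cycle lengths 4, 3, 2, 1.
Since disjoint cycles commute, ord(φ) = lcm(4, 3, 2) = 12.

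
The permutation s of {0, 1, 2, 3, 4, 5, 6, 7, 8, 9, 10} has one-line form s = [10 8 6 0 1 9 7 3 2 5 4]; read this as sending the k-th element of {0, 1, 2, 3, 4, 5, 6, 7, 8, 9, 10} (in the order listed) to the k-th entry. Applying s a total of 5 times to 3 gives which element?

Tracing 3 → 0 → … returns to 3 after 9 steps, so 3 lies in a 9-cycle (0, 10, 4, 1, 8, 2, 6, 7, 3).
Stepping 5 places around the cycle: 3 → 0 → 10 → 4 → 1 → 8.

8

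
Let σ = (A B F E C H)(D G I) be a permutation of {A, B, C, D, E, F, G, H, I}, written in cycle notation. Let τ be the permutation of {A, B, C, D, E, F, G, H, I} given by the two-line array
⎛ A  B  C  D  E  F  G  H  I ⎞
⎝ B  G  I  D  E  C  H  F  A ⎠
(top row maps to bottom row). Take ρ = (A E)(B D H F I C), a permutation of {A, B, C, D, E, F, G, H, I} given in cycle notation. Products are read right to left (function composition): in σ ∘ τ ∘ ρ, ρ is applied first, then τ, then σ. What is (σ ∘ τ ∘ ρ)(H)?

H

(σ ∘ τ ∘ ρ)(H) = σ(τ(ρ(H))). ρ(H) = F, then τ(F) = C, then σ(C) = H, so the result is H.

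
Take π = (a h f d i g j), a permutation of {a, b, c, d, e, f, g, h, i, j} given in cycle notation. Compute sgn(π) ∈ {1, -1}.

The cycle lengths are 7, 1, 1, 1.
A cycle of length ℓ contributes ℓ−1 transpositions, so π is a product of 6 transpositions — even.

1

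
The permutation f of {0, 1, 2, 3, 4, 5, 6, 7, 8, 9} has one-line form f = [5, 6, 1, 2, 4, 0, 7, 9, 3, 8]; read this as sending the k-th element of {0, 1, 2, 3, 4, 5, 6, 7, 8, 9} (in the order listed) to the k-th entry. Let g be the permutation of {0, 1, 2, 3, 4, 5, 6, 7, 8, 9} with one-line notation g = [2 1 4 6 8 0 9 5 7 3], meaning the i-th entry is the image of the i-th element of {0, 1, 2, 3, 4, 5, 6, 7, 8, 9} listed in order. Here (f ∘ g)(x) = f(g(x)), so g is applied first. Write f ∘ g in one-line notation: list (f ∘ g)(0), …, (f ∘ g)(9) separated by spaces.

1 6 4 7 3 5 8 0 9 2

For each element, apply g then f: 0 → 2 → 1; 1 → 1 → 6; 2 → 4 → 4; 3 → 6 → 7; 4 → 8 → 3; 5 → 0 → 5; 6 → 9 → 8; 7 → 5 → 0; 8 → 7 → 9; 9 → 3 → 2.
Collecting the images, f ∘ g = [1 6 4 7 3 5 8 0 9 2].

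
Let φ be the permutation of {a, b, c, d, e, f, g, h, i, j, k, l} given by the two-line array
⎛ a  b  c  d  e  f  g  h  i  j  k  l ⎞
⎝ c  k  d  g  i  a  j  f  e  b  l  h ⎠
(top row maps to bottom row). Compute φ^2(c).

Tracing c → d → … returns to c after 10 steps, so c lies in a 10-cycle (a, c, d, g, j, b, k, l, h, f).
Stepping 2 places around the cycle: c → d → g.

g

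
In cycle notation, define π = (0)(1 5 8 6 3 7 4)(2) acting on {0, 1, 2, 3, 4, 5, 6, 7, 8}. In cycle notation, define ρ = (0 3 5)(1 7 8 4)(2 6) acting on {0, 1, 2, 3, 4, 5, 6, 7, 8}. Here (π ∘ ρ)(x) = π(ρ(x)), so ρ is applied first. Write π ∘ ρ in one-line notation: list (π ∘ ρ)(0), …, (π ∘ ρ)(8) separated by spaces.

7 4 3 8 5 0 2 6 1

(π ∘ ρ)(x) = π(ρ(x)). Computing each image: π(ρ(0)) = π(3) = 7, π(ρ(1)) = π(7) = 4, π(ρ(2)) = π(6) = 3, π(ρ(3)) = π(5) = 8, π(ρ(4)) = π(1) = 5, π(ρ(5)) = π(0) = 0, π(ρ(6)) = π(2) = 2, π(ρ(7)) = π(8) = 6, π(ρ(8)) = π(4) = 1.
Hence π ∘ ρ = [7 4 3 8 5 0 2 6 1].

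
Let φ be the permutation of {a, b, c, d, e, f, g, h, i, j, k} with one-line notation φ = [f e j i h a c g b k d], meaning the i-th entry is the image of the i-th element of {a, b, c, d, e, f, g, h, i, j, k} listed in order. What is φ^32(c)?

b

Tracing c → j → … returns to c after 9 steps, so c lies in a 9-cycle (b e h g c j k d i).
Powers repeat with period 9 on this cycle, and 32 mod 9 = 5, so φ^32(c) = φ^5(c).
Stepping 5 places around the cycle: c → j → k → d → i → b.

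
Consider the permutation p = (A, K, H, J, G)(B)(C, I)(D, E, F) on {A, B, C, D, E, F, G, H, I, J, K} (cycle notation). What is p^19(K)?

K lies in the 5-cycle (A, K, H, J, G).
Powers repeat with period 5 on this cycle, and 19 mod 5 = 4, so p^19(K) = p^4(K).
Stepping 4 places around the cycle: K → H → J → G → A.

A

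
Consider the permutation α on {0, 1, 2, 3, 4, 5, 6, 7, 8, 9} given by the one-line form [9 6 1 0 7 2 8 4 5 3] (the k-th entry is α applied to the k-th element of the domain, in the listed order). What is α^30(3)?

3

Tracing 3 → 0 → … returns to 3 after 3 steps, so 3 lies in a 3-cycle (0, 9, 3).
Powers repeat with period 3 on this cycle, and 30 mod 3 = 0, so α^30(3) = α^0(3).
So α^30(3) = 3.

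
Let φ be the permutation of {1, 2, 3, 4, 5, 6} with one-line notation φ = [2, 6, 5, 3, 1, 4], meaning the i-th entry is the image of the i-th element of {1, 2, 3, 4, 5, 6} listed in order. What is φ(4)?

4 is element number 4 of the domain, and entry number 4 of the one-line form is 3, so φ(4) = 3.

3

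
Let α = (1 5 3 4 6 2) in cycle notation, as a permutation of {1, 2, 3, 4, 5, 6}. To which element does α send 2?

1

2 appears in (1 5 3 4 6 2); the next entry (wrapping around) is 1.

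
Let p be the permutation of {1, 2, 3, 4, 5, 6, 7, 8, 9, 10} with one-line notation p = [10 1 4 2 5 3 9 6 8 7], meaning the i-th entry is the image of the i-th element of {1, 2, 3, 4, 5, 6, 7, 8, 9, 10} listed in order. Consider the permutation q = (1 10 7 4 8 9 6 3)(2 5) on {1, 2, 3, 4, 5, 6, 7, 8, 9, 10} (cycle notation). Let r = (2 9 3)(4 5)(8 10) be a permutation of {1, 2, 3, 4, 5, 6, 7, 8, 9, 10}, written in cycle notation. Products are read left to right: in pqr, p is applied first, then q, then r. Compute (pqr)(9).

3

(pqr)(9) = r(q(p(9))). p(9) = 8, then q(8) = 9, then r(9) = 3, so the result is 3.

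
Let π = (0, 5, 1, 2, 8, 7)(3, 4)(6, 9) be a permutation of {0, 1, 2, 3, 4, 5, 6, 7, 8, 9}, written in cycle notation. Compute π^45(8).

5

8 lies in the 6-cycle (0, 5, 1, 2, 8, 7).
On a 6-cycle, π^6 is the identity, so π^45 = π^3 there (45 ≡ 3 mod 6).
Stepping 3 places around the cycle: 8 → 7 → 0 → 5.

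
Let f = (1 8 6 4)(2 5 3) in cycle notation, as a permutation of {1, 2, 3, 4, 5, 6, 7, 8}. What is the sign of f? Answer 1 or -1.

-1

The cycle lengths are 4, 3, 1.
A cycle of length ℓ contributes ℓ−1 transpositions, so f is a product of 3 + 2 = 5 transpositions — odd.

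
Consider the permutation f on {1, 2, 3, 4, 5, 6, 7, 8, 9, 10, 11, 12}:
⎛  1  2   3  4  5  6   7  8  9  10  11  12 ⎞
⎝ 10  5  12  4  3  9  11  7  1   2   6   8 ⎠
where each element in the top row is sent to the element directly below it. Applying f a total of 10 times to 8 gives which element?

Tracing 8 → 7 → … returns to 8 after 11 steps, so 8 lies in an 11-cycle (1 10 2 5 3 12 8 7 11 6 9).
Advancing 10 steps from 8: 8 → 7 → 11 → 6 → 9 → 1 → 10 → 2 → 5 → 3 → 12.

12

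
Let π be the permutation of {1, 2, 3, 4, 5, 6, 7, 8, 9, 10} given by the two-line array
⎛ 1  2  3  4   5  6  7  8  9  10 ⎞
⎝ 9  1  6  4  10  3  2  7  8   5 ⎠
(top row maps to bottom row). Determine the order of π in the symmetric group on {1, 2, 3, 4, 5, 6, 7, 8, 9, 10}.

10

The disjoint-cycle form of π has cycle lengths 5, 2, 2, 1.
The order of π is the least common multiple of its cycle lengths: lcm(5, 2, 2) = 10.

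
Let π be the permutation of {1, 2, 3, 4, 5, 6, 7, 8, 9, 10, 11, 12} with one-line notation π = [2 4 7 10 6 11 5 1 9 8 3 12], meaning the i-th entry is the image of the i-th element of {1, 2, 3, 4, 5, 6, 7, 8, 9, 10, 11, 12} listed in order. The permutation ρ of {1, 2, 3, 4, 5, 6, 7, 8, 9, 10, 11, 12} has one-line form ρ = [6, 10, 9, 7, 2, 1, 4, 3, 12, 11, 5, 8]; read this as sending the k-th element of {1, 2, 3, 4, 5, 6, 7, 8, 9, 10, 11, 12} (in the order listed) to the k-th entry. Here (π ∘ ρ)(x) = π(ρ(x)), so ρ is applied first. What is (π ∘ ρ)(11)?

ρ(11) = 5, then π(5) = 6; composing gives (π ∘ ρ)(11) = 6.

6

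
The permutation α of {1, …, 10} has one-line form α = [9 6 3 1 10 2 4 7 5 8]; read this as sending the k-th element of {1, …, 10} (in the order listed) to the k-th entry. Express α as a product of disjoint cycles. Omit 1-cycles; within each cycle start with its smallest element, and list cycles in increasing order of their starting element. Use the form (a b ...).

(1 9 5 10 8 7 4)(2 6)

Iterating α from 1 gives 1 → 9 → 5 → 10 → 8 → 7 → 4 → 1; that is the 7-cycle (1 9 5 10 8 7 4).
Continuing from each remaining unvisited element yields (1 9 5 10 8 7 4)(2 6).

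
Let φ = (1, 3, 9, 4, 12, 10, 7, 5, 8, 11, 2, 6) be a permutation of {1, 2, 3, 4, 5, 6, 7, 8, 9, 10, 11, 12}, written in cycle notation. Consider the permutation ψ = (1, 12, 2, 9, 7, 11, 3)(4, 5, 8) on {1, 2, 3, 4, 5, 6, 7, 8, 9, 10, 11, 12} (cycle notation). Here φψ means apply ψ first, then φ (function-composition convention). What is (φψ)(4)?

First apply ψ: ψ(4) = 5, then φ(5) = 8. Thus (φψ)(4) = 8.

8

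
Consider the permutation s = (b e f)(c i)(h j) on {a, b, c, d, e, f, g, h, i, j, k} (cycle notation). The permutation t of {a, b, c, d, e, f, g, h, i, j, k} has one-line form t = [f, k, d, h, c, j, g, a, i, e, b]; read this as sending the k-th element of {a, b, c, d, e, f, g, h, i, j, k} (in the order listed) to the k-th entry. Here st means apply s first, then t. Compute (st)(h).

e

First apply s: s(h) = j, then t(j) = e. Thus (st)(h) = e.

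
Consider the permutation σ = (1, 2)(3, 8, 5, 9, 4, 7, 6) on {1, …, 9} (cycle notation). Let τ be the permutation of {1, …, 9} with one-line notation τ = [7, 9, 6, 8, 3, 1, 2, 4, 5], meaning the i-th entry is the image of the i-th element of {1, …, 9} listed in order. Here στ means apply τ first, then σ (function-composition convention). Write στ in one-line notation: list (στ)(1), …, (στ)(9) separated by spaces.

Chase each element through τ then σ: 1 → 7 → 6; 2 → 9 → 4; 3 → 6 → 3; 4 → 8 → 5; 5 → 3 → 8; 6 → 1 → 2; 7 → 2 → 1; 8 → 4 → 7; 9 → 5 → 9.
Collecting the images, στ = [6 4 3 5 8 2 1 7 9].

6 4 3 5 8 2 1 7 9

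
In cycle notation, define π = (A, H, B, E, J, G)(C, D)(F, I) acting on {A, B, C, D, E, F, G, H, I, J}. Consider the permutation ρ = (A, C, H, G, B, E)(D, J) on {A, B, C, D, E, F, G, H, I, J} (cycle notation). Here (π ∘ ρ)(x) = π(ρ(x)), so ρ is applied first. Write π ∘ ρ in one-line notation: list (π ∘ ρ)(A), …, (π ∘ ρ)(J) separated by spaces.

(π ∘ ρ)(x) = π(ρ(x)). Computing each image: π(ρ(A)) = π(C) = D, π(ρ(B)) = π(E) = J, π(ρ(C)) = π(H) = B, π(ρ(D)) = π(J) = G, π(ρ(E)) = π(A) = H, π(ρ(F)) = π(F) = I, π(ρ(G)) = π(B) = E, π(ρ(H)) = π(G) = A, π(ρ(I)) = π(I) = F, π(ρ(J)) = π(D) = C.
Hence π ∘ ρ = [D J B G H I E A F C].

D J B G H I E A F C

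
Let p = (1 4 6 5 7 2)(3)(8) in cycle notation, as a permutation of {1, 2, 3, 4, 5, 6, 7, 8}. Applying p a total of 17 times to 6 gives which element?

4

6 lies in the 6-cycle (1 4 6 5 7 2).
Powers repeat with period 6 on this cycle, and 17 mod 6 = 5, so p^17(6) = p^5(6).
Advancing 5 steps from 6: 6 → 5 → 7 → 2 → 1 → 4.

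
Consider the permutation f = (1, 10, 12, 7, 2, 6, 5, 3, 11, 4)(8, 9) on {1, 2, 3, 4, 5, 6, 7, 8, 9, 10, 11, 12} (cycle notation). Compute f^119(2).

7

2 lies in the 10-cycle (1, 10, 12, 7, 2, 6, 5, 3, 11, 4).
Powers repeat with period 10 on this cycle, and 119 mod 10 = 9, so f^119(2) = f^9(2).
Stepping 9 places around the cycle: 2 → 6 → 5 → 3 → 11 → 4 → 1 → 10 → 12 → 7.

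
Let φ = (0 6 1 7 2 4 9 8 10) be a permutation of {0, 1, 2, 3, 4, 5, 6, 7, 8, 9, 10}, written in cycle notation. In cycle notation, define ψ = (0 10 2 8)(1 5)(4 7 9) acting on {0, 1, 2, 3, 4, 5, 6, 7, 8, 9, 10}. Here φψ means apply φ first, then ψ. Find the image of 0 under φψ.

6

First apply φ: φ(0) = 6, then ψ(6) = 6. Thus (φψ)(0) = 6.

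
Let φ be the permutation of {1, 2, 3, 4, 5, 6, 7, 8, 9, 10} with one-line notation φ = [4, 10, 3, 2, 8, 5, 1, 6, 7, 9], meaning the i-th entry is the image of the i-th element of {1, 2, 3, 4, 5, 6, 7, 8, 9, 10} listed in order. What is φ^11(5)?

Tracing 5 → 8 → … returns to 5 after 3 steps, so 5 lies in a 3-cycle (5, 8, 6).
Since the cycle has length 3, φ^11 acts on it the same as φ^2 (11 mod 3 = 2).
Stepping 2 places around the cycle: 5 → 8 → 6.

6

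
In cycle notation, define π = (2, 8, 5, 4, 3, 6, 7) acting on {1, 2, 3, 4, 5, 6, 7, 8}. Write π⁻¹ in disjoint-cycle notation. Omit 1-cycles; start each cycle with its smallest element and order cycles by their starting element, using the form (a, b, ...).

If π sends a → b within a cycle, π⁻¹ sends b → a; equivalently, reverse each cycle.
Reversing each cycle of π and rotating so the smallest element leads gives (2, 7, 6, 3, 4, 5, 8).

(2, 7, 6, 3, 4, 5, 8)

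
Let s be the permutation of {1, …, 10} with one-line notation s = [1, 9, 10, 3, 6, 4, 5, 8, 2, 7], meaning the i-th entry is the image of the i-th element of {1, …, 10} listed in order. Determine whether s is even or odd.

In disjoint-cycle form the cycle lengths are 6, 2, 1, 1.
A cycle of length ℓ contributes ℓ−1 transpositions, so s is a product of 5 + 1 = 6 transpositions — even.

even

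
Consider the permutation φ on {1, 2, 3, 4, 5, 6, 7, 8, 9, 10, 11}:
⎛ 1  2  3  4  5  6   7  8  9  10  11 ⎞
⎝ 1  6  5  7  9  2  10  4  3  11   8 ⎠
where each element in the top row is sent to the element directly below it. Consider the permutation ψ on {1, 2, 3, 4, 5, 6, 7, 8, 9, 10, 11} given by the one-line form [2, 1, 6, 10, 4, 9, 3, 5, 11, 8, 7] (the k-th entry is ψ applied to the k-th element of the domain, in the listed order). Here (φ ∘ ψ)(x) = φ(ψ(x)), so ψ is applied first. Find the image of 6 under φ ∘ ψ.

3

First apply ψ: ψ(6) = 9, then φ(9) = 3. Thus (φ ∘ ψ)(6) = 3.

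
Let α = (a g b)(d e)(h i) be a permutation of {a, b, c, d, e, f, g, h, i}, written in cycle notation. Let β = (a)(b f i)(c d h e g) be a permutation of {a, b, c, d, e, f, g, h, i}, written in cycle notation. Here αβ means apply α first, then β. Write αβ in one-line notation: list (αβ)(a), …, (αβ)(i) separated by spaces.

c a d g h i f b e

(αβ)(x) = β(α(x)). Computing each image: β(α(a)) = β(g) = c, β(α(b)) = β(a) = a, β(α(c)) = β(c) = d, β(α(d)) = β(e) = g, β(α(e)) = β(d) = h, β(α(f)) = β(f) = i, β(α(g)) = β(b) = f, β(α(h)) = β(i) = b, β(α(i)) = β(h) = e.
Hence αβ = [c a d g h i f b e].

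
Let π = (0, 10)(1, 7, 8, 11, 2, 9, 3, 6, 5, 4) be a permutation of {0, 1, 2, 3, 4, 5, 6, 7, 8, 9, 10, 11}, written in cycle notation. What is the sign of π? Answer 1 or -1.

The cycle lengths are 10, 2.
A cycle of length ℓ contributes ℓ−1 transpositions, so π is a product of 9 + 1 = 10 transpositions — even.

1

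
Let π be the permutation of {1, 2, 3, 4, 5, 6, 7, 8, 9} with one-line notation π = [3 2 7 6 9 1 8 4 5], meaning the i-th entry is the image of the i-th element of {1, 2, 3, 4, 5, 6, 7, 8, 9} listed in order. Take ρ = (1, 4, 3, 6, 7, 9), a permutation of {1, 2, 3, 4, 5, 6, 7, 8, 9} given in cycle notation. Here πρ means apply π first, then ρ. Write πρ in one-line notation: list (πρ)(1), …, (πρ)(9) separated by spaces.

6 2 9 7 1 4 8 3 5

Chase each element through π then ρ: 1 → 3 → 6; 2 → 2 → 2; 3 → 7 → 9; 4 → 6 → 7; 5 → 9 → 1; 6 → 1 → 4; 7 → 8 → 8; 8 → 4 → 3; 9 → 5 → 5.
Collecting the images, πρ = [6 2 9 7 1 4 8 3 5].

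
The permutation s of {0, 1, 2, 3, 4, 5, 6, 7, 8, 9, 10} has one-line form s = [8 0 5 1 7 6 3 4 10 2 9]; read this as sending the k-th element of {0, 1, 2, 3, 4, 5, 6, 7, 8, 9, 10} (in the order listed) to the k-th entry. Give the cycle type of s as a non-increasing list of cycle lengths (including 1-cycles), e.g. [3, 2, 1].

The disjoint cycles are (0, 8, 10, 9, 2, 5, 6, 3, 1)(4, 7), with lengths 9, 2 in non-increasing order.

[9, 2]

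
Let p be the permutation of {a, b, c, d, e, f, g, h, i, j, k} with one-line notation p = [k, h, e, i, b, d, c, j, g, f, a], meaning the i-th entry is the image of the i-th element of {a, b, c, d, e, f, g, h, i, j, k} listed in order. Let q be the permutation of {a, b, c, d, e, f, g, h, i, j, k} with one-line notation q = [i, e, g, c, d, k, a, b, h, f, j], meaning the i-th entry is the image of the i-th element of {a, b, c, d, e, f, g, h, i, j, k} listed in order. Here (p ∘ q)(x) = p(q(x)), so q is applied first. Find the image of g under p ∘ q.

k

(p ∘ q)(g) = p(q(g)). q(g) = a, then p(a) = k. So (p ∘ q)(g) = k.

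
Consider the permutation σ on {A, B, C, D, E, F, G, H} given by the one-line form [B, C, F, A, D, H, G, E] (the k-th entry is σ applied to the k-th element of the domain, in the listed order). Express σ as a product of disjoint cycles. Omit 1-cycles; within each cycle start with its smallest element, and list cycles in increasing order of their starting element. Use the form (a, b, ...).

Iterating σ from A gives A → B → C → F → H → E → D → A; that is the 7-cycle (A, B, C, F, H, E, D).
Continuing from each remaining unvisited element yields (A, B, C, F, H, E, D).

(A, B, C, F, H, E, D)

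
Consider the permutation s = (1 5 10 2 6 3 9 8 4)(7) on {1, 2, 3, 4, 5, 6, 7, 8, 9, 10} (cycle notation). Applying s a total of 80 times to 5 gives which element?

1

5 lies in the 9-cycle (1 5 10 2 6 3 9 8 4).
Since the cycle has length 9, s^80 acts on it the same as s^8 (80 mod 9 = 8).
Stepping 8 places around the cycle: 5 → 10 → 2 → 6 → 3 → 9 → 8 → 4 → 1.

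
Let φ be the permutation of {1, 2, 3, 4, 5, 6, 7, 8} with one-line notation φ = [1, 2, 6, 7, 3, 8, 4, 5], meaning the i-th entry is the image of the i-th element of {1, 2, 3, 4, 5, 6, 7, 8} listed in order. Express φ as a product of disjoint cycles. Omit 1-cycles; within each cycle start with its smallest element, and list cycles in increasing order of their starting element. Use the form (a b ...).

From 3: 3 → 6 → 8 → 5 → 3, closing the cycle (3 6 8 5).
Continuing from each remaining unvisited element yields (3 6 8 5)(4 7).

(3 6 8 5)(4 7)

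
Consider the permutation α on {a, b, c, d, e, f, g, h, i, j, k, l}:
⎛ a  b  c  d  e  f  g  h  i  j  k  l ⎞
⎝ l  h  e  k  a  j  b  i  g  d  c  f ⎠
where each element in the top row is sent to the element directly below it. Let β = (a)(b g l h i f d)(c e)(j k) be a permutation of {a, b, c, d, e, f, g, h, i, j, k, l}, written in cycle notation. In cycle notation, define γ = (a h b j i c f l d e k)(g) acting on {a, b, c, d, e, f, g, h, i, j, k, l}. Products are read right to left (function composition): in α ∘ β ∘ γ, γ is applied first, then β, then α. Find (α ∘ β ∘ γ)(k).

l

Chase k: γ(k) = a; β(a) = a; α(a) = l. Hence (α ∘ β ∘ γ)(k) = l.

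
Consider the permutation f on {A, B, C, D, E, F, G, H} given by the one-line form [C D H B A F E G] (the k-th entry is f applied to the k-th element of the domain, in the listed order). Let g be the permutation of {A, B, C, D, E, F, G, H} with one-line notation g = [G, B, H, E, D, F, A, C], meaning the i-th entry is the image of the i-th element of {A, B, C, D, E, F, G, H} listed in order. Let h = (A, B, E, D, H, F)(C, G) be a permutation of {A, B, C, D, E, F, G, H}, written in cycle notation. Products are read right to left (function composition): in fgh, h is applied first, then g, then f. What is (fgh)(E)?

A

Chase E: h(E) = D; g(D) = E; f(E) = A. Hence (fgh)(E) = A.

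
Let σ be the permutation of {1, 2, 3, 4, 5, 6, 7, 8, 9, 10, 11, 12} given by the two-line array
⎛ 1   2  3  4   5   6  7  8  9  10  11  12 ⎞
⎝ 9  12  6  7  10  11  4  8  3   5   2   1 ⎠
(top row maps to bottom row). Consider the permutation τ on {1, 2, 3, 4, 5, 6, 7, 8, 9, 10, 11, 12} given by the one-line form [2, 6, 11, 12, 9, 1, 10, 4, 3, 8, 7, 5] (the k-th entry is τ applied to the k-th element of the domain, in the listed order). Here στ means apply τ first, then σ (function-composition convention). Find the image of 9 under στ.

First apply τ: τ(9) = 3, then σ(3) = 6. Thus (στ)(9) = 6.

6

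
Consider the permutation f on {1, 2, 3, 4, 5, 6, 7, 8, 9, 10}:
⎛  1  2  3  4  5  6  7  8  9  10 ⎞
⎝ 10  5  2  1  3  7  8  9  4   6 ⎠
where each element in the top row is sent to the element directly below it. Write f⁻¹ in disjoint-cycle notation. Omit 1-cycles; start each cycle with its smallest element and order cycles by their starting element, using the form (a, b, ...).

(1, 4, 9, 8, 7, 6, 10)(2, 3, 5)

First write f in disjoint cycles: (1, 10, 6, 7, 8, 9, 4)(2, 5, 3).
The inverse reverses every cycle; in canonical form, f⁻¹ = (1, 4, 9, 8, 7, 6, 10)(2, 3, 5).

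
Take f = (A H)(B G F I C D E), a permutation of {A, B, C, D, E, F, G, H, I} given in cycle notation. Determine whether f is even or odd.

odd

The cycle lengths are 7, 2.
A cycle of length ℓ contributes ℓ−1 transpositions, so f is a product of 6 + 1 = 7 transpositions — odd.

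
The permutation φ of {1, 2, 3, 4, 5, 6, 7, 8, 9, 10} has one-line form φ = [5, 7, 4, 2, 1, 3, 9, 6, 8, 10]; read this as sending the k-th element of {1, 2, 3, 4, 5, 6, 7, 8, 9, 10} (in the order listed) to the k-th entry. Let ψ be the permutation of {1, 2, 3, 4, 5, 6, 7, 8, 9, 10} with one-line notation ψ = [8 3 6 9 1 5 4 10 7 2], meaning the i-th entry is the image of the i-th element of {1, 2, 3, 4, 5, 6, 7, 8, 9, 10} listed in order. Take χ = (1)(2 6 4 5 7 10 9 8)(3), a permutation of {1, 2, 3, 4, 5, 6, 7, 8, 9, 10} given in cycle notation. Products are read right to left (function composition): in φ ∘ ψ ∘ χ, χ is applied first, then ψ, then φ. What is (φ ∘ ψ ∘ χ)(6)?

8

(φ ∘ ψ ∘ χ)(6) = φ(ψ(χ(6))). χ(6) = 4, then ψ(4) = 9, then φ(9) = 8, so the result is 8.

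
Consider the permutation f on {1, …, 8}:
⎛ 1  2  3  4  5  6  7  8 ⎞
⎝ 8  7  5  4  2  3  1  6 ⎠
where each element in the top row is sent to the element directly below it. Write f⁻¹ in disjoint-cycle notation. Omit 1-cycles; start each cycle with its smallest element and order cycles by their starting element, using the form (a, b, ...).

(1, 7, 2, 5, 3, 6, 8)

The cycle decomposition of f is (1, 8, 6, 3, 5, 2, 7).
The inverse reverses every cycle; in canonical form, f⁻¹ = (1, 7, 2, 5, 3, 6, 8).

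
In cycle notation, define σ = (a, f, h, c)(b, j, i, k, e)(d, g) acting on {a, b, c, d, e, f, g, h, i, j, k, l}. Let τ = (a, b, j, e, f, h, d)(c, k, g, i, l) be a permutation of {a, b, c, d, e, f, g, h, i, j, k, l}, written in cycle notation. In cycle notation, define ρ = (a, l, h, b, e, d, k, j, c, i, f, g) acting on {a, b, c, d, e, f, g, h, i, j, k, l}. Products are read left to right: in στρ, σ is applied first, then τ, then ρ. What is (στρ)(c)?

e

Apply the permutations in order: σ(c) = a, then τ(a) = b, then ρ(b) = e. So (στρ)(c) = e.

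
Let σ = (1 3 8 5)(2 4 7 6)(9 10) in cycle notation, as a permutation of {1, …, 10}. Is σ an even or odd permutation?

odd

The cycle lengths are 4, 4, 2.
A cycle is odd iff its length is even; σ has 3 even-length cycles, so sgn(σ) = (−1)^3 and σ is odd.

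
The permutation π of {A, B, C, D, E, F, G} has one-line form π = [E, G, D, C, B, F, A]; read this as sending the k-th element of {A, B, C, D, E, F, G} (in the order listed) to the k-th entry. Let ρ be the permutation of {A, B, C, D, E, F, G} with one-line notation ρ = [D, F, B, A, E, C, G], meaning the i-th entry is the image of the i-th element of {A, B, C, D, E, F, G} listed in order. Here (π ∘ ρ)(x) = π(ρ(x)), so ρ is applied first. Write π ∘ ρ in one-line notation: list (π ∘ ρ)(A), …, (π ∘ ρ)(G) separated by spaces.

Chase each element through ρ then π: A → D → C; B → F → F; C → B → G; D → A → E; E → E → B; F → C → D; G → G → A.
Collecting the images, π ∘ ρ = [C F G E B D A].

C F G E B D A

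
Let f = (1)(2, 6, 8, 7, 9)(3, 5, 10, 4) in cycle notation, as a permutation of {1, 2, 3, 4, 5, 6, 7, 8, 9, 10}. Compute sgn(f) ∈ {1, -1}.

-1

The cycle lengths are 5, 4, 1.
A cycle is odd iff its length is even; f has 1 even-length cycle, so sgn(f) = (−1)^1 and f is odd.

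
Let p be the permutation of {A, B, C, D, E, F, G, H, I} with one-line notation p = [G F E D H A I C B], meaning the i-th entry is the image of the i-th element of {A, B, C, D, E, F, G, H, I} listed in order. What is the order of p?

Decomposing into disjoint cycles gives cycle lengths 5, 3, 1.
The order of p is the least common multiple of its cycle lengths: lcm(5, 3) = 15.

15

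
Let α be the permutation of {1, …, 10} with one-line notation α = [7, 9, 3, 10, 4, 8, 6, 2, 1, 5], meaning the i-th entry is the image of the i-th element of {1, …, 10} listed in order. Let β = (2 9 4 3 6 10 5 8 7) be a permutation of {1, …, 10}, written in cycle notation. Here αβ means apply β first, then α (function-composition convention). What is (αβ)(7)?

9

First apply β: β(7) = 2, then α(2) = 9. Thus (αβ)(7) = 9.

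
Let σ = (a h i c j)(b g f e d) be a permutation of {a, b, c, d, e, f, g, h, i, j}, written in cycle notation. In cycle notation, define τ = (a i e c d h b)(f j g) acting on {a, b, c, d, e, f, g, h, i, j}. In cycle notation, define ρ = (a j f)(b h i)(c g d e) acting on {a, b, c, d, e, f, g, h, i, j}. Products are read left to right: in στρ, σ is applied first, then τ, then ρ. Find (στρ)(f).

g

Chase f: σ(f) = e; τ(e) = c; ρ(c) = g. Hence (στρ)(f) = g.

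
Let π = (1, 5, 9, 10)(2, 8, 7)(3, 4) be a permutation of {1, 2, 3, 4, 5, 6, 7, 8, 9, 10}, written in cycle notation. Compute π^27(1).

10

1 lies in the 4-cycle (1, 5, 9, 10).
Powers repeat with period 4 on this cycle, and 27 mod 4 = 3, so π^27(1) = π^3(1).
Stepping 3 places around the cycle: 1 → 5 → 9 → 10.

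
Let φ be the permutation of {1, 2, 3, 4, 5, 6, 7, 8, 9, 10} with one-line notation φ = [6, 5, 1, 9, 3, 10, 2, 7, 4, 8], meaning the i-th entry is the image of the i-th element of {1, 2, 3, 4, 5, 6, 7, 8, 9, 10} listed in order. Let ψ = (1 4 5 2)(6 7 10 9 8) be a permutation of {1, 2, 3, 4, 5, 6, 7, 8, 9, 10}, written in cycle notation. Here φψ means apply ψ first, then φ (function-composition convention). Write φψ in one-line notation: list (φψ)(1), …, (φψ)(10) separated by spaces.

(φψ)(x) = φ(ψ(x)). Computing each image: φ(ψ(1)) = φ(4) = 9, φ(ψ(2)) = φ(1) = 6, φ(ψ(3)) = φ(3) = 1, φ(ψ(4)) = φ(5) = 3, φ(ψ(5)) = φ(2) = 5, φ(ψ(6)) = φ(7) = 2, φ(ψ(7)) = φ(10) = 8, φ(ψ(8)) = φ(6) = 10, φ(ψ(9)) = φ(8) = 7, φ(ψ(10)) = φ(9) = 4.
Hence φψ = [9 6 1 3 5 2 8 10 7 4].

9 6 1 3 5 2 8 10 7 4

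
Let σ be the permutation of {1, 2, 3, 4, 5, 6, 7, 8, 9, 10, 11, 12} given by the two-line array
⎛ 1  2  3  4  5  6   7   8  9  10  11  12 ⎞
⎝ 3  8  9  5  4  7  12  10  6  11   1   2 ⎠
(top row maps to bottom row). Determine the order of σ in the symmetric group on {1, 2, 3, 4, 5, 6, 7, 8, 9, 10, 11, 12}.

10

Decomposing into disjoint cycles gives cycle lengths 10, 2.
Since disjoint cycles commute, ord(σ) = lcm(10, 2) = 10.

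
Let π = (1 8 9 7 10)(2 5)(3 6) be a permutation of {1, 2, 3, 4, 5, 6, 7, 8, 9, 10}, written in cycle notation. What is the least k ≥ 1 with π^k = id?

10

The cycle type of π is (5, 2, 2, 1).
The order is lcm(5, 2, 2) = 10.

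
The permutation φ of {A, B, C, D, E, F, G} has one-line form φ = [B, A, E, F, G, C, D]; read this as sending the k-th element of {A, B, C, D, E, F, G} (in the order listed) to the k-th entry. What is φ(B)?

B is element number 2 of the domain, and entry number 2 of the one-line form is A, so φ(B) = A.

A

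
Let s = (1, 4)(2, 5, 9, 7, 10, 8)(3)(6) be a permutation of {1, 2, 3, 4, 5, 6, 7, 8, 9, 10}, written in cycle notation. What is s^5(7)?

9

7 lies in the 6-cycle (2, 5, 9, 7, 10, 8).
Stepping 5 places around the cycle: 7 → 10 → 8 → 2 → 5 → 9.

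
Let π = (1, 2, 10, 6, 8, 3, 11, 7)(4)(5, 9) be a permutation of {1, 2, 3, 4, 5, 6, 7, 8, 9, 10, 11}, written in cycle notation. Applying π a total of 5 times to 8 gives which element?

2

8 lies in the 8-cycle (1, 2, 10, 6, 8, 3, 11, 7).
Stepping 5 places around the cycle: 8 → 3 → 11 → 7 → 1 → 2.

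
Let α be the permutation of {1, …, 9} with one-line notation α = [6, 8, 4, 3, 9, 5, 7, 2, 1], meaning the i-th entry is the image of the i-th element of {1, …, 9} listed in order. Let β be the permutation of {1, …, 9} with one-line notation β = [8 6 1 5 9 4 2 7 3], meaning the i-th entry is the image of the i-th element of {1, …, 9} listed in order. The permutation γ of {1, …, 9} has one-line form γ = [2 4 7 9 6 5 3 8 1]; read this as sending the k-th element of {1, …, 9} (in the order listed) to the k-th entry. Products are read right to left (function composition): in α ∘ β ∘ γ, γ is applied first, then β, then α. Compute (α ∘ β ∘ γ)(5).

3

Apply the permutations in order: γ(5) = 6, then β(6) = 4, then α(4) = 3. So (α ∘ β ∘ γ)(5) = 3.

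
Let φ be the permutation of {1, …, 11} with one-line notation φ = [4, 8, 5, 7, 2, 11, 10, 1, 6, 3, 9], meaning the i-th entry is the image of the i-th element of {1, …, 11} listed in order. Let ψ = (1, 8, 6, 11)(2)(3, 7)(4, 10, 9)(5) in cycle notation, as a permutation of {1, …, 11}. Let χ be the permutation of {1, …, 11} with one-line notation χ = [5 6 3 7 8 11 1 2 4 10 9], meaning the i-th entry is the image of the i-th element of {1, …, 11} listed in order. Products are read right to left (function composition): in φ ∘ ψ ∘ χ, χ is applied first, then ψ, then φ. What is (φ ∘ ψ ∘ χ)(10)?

Chase 10: χ(10) = 10; ψ(10) = 9; φ(9) = 6. Hence (φ ∘ ψ ∘ χ)(10) = 6.

6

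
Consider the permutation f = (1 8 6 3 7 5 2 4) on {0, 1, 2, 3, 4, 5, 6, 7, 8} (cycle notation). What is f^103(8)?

1

8 lies in the 8-cycle (1 8 6 3 7 5 2 4).
Since the cycle has length 8, f^103 acts on it the same as f^7 (103 mod 8 = 7).
Advancing 7 steps from 8: 8 → 6 → 3 → 7 → 5 → 2 → 4 → 1.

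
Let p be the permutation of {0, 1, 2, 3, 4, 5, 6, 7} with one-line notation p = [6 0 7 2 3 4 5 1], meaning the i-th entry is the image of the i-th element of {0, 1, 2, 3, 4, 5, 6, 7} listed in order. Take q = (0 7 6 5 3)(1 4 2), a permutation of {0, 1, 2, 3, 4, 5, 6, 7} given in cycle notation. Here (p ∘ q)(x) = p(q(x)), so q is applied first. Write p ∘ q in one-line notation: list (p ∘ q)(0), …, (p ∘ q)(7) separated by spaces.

1 3 0 6 7 2 4 5

(p ∘ q)(x) = p(q(x)). Computing each image: p(q(0)) = p(7) = 1, p(q(1)) = p(4) = 3, p(q(2)) = p(1) = 0, p(q(3)) = p(0) = 6, p(q(4)) = p(2) = 7, p(q(5)) = p(3) = 2, p(q(6)) = p(5) = 4, p(q(7)) = p(6) = 5.
Hence p ∘ q = [1 3 0 6 7 2 4 5].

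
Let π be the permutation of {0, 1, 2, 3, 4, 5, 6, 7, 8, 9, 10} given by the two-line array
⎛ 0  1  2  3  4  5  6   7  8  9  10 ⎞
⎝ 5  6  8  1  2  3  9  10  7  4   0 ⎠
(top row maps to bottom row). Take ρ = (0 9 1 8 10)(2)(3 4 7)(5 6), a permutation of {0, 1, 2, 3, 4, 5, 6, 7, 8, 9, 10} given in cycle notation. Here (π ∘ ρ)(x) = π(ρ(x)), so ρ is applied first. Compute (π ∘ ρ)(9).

6

First apply ρ: ρ(9) = 1, then π(1) = 6. Thus (π ∘ ρ)(9) = 6.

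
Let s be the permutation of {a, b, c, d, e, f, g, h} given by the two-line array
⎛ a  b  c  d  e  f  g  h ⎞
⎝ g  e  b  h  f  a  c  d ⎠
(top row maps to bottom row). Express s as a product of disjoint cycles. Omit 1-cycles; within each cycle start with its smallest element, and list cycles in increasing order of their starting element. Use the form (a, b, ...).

From a: a → g → c → b → e → f → a, closing the cycle (a, g, c, b, e, f).
Continuing from each remaining unvisited element yields (a, g, c, b, e, f)(d, h).

(a, g, c, b, e, f)(d, h)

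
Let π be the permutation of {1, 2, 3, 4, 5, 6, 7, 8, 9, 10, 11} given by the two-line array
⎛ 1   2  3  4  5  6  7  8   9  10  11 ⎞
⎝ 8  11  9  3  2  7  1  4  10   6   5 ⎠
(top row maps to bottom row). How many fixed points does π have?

No element satisfies π(x) = x, so there are 0 fixed points.

0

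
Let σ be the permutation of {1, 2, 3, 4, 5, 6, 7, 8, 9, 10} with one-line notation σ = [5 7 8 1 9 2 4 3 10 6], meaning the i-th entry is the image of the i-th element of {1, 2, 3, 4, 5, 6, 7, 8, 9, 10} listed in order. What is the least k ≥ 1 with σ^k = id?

8

Writing σ as disjoint cycles, the cycle lengths are 8, 2.
Since disjoint cycles commute, ord(σ) = lcm(8, 2) = 8.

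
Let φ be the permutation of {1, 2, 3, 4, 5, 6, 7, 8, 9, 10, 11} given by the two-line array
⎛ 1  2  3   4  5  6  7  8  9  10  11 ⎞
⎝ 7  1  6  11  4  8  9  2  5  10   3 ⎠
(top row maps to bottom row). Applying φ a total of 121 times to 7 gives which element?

Tracing 7 → 9 → … returns to 7 after 10 steps, so 7 lies in a 10-cycle (1 7 9 5 4 11 3 6 8 2).
On a 10-cycle, φ^10 is the identity, so φ^121 = φ^1 there (121 ≡ 1 mod 10).
Stepping 1 place around the cycle: 7 → 9.

9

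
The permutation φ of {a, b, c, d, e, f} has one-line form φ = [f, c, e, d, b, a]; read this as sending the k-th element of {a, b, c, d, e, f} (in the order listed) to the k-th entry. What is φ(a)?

a is element number 1 of the domain, and entry number 1 of the one-line form is f, so φ(a) = f.

f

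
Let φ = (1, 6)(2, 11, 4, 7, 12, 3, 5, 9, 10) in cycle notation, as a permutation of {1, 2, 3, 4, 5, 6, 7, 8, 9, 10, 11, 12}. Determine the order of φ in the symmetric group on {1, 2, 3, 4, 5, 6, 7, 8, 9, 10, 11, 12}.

The disjoint cycles have lengths 9, 2, 1.
The order of φ is the least common multiple of its cycle lengths: lcm(9, 2) = 18.

18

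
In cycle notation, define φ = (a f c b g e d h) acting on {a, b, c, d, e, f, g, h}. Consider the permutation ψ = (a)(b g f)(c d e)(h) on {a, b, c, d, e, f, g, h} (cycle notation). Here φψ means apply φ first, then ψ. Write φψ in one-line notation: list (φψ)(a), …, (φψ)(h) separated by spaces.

(φψ)(x) = ψ(φ(x)). Computing each image: ψ(φ(a)) = ψ(f) = b, ψ(φ(b)) = ψ(g) = f, ψ(φ(c)) = ψ(b) = g, ψ(φ(d)) = ψ(h) = h, ψ(φ(e)) = ψ(d) = e, ψ(φ(f)) = ψ(c) = d, ψ(φ(g)) = ψ(e) = c, ψ(φ(h)) = ψ(a) = a.
Hence φψ = [b f g h e d c a].

b f g h e d c a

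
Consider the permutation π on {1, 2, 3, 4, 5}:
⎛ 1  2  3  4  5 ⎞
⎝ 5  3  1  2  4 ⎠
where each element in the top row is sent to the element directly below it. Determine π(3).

The entry below 3 in the array is 1, so π(3) = 1.

1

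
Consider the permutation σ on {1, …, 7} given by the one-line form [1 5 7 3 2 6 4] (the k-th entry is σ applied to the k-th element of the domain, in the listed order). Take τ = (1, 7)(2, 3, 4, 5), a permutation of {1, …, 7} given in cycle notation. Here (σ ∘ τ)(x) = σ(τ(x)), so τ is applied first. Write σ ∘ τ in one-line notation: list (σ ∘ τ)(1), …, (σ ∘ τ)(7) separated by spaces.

4 7 3 2 5 6 1

Chase each element through τ then σ: 1 → 7 → 4; 2 → 3 → 7; 3 → 4 → 3; 4 → 5 → 2; 5 → 2 → 5; 6 → 6 → 6; 7 → 1 → 1.
So σ ∘ τ in one-line form is 4 7 3 2 5 6 1.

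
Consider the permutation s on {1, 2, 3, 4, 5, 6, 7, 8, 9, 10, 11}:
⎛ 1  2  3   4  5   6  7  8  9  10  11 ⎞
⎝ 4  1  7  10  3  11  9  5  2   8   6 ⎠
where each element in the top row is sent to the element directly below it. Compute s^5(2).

5

Tracing 2 → 1 → … returns to 2 after 9 steps, so 2 lies in a 9-cycle (1 4 10 8 5 3 7 9 2).
Advancing 5 steps from 2: 2 → 1 → 4 → 10 → 8 → 5.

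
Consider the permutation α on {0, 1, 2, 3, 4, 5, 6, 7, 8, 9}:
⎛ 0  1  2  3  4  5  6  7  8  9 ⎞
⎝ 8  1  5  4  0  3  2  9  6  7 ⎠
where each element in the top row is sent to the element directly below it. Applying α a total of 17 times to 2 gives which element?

Tracing 2 → 5 → … returns to 2 after 7 steps, so 2 lies in a 7-cycle (0, 8, 6, 2, 5, 3, 4).
Since the cycle has length 7, α^17 acts on it the same as α^3 (17 mod 7 = 3).
Advancing 3 steps from 2: 2 → 5 → 3 → 4.

4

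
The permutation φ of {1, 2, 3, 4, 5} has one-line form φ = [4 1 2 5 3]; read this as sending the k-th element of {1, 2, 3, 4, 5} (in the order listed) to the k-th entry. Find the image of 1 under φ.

4

1 is element number 1 of the domain, and entry number 1 of the one-line form is 4, so φ(1) = 4.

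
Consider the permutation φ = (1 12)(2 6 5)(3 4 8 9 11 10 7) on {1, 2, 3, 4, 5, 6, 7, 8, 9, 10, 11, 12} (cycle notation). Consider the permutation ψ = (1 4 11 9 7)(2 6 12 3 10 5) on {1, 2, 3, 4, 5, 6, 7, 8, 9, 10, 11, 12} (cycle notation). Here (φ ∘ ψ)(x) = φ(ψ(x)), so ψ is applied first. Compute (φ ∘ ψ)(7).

ψ(7) = 1, then φ(1) = 12; composing gives (φ ∘ ψ)(7) = 12.

12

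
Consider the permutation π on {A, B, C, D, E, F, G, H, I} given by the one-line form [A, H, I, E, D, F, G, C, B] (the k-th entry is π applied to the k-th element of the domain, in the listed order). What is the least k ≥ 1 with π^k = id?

Writing π as disjoint cycles, the cycle lengths are 4, 2, 1, 1, 1.
Since disjoint cycles commute, ord(π) = lcm(4, 2) = 4.

4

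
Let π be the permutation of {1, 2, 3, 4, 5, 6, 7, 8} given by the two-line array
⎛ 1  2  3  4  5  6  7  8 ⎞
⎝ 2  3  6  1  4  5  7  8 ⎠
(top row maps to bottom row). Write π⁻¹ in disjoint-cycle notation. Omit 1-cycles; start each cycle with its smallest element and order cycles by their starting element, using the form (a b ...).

The cycle decomposition of π is (1 2 3 6 5 4).
Reversing each cycle (and rotating so the smallest element leads) gives π⁻¹ = (1 4 5 6 3 2).

(1 4 5 6 3 2)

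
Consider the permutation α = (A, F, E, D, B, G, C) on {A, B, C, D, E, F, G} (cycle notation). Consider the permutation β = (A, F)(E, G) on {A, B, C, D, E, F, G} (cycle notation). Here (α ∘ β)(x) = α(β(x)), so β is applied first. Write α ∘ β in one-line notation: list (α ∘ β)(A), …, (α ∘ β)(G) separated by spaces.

For each element, apply β then α: A → F → E; B → B → G; C → C → A; D → D → B; E → G → C; F → A → F; G → E → D.
Collecting the images, α ∘ β = [E G A B C F D].

E G A B C F D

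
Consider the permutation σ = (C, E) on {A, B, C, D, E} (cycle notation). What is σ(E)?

C

In the cycle (C, E), E is followed by C, so σ(E) = C.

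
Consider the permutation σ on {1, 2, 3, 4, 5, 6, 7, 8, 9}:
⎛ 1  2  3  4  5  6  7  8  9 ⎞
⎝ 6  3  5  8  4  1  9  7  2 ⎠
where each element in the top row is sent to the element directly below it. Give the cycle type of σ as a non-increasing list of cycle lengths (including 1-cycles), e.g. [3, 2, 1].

[7, 2]

The disjoint cycles are (1 6)(2 3 5 4 8 7 9), with lengths 7, 2 in non-increasing order.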